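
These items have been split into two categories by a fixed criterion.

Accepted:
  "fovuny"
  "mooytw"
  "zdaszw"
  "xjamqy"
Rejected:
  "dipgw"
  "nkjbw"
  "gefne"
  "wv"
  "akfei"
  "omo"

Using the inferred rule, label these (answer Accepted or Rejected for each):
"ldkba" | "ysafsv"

'Accepted' ⟺ length 6.
"ldkba" → length 5 → Rejected. "ysafsv" → length 6 → Accepted.

Rejected, Accepted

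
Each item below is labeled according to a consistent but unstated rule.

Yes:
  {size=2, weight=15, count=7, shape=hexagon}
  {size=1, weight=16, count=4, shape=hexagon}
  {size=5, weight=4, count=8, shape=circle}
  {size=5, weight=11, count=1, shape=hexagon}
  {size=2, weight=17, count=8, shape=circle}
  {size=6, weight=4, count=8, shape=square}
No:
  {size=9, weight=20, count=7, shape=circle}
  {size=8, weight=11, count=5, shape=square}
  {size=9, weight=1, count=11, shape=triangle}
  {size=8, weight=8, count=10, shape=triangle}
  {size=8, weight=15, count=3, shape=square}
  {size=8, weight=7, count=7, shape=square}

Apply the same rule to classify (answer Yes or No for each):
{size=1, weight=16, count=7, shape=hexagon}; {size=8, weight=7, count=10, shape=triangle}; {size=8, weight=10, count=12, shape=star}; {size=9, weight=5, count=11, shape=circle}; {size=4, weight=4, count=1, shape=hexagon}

The common property of the 'Yes' items is: size ≤ 6. No 'No' item has it.
{size=1, weight=16, count=7, shape=hexagon}: size = 1 — fits, so Yes.
{size=8, weight=7, count=10, shape=triangle}: size = 8 — does not satisfy this, so No.
{size=8, weight=10, count=12, shape=star}: size = 8 — does not satisfy this, so No.
{size=9, weight=5, count=11, shape=circle}: size = 9 — does not satisfy this, so No.
{size=4, weight=4, count=1, shape=hexagon}: size = 4 — fits, so Yes.

Yes, No, No, No, Yes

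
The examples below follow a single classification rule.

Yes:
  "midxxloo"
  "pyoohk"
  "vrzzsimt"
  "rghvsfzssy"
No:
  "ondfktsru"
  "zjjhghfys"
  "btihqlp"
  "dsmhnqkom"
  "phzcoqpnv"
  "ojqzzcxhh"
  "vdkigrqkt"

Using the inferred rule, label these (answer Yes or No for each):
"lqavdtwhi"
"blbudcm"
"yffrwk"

No, No, Yes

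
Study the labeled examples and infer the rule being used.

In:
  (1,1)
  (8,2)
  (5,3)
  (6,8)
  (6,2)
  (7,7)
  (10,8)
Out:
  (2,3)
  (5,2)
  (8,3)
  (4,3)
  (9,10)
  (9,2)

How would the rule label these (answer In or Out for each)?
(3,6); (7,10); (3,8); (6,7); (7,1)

Rule: sum is even. This holds for each 'In' example and fails for each 'Out' one.
Out: (3,6), since 3+6 = 9.
Out: (7,10), since 7+10 = 17.
Out: (3,8), since 3+8 = 11.
Out: (6,7), since 6+7 = 13.
In: (7,1), since 7+1 = 8.

Out, Out, Out, Out, In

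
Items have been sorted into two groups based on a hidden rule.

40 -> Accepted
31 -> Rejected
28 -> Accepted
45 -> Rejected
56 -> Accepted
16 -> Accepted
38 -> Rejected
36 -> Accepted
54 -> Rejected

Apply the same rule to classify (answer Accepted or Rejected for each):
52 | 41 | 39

All 'Accepted' examples share one property — multiple of 4 — and every 'Rejected' example lacks it.
52 → 52 = 4·13 → Accepted.
41 → 41 = 4·10 + 1 → Rejected.
39 → 39 = 4·9 + 3 → Rejected.

Accepted, Rejected, Rejected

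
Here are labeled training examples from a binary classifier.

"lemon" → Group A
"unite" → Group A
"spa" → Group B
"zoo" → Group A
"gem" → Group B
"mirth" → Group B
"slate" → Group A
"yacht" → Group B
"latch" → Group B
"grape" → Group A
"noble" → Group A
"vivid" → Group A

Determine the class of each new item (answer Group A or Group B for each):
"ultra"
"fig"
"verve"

The distinguishing property — has ≥ 2 vowels — holds for all the 'Group A' cases and none of the 'Group B' cases.

Group A, Group B, Group A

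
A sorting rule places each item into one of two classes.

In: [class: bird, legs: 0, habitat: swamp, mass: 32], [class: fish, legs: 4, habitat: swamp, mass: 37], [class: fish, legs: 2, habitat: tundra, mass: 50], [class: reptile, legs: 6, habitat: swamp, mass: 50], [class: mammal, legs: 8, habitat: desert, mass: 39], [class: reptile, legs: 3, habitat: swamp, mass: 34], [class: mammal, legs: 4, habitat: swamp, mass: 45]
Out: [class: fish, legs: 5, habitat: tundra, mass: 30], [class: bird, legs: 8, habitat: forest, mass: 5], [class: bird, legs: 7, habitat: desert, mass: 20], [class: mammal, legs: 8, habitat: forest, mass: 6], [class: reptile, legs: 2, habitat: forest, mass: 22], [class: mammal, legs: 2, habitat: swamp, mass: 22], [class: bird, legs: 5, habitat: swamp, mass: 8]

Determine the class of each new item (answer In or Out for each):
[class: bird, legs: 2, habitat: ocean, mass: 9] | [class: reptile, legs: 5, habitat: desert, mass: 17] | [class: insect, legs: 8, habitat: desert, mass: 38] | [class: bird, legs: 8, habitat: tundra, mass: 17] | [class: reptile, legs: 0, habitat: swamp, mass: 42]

Out, Out, In, Out, In

'In' ⟺ mass ≥ 32.
[class: bird, legs: 2, habitat: ocean, mass: 9]: Out (mass = 9). [class: reptile, legs: 5, habitat: desert, mass: 17]: Out (mass = 17). [class: insect, legs: 8, habitat: desert, mass: 38]: In (mass = 38). [class: bird, legs: 8, habitat: tundra, mass: 17]: Out (mass = 17). [class: reptile, legs: 0, habitat: swamp, mass: 42]: In (mass = 42).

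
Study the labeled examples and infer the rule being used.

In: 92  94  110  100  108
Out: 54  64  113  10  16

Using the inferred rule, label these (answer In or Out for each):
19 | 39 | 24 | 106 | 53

'In' ⟺ even AND at least 92.
19 — 19 is odd, 19 < 92, hence Out. 39 — 39 is odd, 39 < 92, hence Out. 24 — 24 is even, 24 < 92, hence Out. 106 — 106 is even, 106 ≥ 92, hence In. 53 — 53 is odd, 53 < 92, hence Out.

Out, Out, Out, In, Out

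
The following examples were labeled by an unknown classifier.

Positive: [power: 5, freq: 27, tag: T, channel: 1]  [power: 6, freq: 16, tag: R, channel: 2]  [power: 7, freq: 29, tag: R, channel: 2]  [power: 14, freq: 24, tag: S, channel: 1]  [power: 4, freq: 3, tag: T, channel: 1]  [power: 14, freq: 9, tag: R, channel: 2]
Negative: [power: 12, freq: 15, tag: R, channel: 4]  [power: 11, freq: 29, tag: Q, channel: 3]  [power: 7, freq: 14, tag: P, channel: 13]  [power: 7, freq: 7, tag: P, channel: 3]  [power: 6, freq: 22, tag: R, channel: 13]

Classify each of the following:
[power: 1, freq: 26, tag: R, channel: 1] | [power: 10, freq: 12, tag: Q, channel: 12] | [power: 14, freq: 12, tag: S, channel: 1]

Positive, Negative, Positive

Rule: channel ≤ 2. This holds for each 'Positive' example and fails for each 'Negative' one.
[power: 1, freq: 26, tag: R, channel: 1] → channel = 1 → Positive.
[power: 10, freq: 12, tag: Q, channel: 12] → channel = 12 → Negative.
[power: 14, freq: 12, tag: S, channel: 1] → channel = 1 → Positive.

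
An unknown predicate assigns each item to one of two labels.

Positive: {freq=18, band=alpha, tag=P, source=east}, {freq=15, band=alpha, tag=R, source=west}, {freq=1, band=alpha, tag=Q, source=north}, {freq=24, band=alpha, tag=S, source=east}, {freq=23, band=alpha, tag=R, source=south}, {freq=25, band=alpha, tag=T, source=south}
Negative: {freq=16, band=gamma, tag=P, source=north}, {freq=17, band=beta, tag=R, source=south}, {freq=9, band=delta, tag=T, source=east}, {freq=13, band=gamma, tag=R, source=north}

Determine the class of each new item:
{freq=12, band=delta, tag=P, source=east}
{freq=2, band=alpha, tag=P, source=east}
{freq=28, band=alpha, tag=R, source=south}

Negative, Positive, Positive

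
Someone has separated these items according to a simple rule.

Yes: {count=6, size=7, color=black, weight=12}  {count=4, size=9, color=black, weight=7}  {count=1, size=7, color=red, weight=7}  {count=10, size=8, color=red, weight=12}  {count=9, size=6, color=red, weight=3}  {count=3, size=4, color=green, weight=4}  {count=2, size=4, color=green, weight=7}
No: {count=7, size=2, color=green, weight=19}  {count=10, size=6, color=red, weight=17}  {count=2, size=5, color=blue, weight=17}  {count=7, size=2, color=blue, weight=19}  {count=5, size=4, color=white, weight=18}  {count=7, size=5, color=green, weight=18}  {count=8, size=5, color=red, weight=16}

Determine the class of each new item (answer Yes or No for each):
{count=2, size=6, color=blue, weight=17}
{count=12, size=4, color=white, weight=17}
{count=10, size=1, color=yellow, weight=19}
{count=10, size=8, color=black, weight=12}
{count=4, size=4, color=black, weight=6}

A rule that fits every label: weight ≤ 12 — true of each 'Yes' example, false of each 'No' one.
{count=2, size=6, color=blue, weight=17} — weight = 17, hence No.
{count=12, size=4, color=white, weight=17} — weight = 17, hence No.
{count=10, size=1, color=yellow, weight=19} — weight = 19, hence No.
{count=10, size=8, color=black, weight=12} — weight = 12, hence Yes.
{count=4, size=4, color=black, weight=6} — weight = 6, hence Yes.

No, No, No, Yes, Yes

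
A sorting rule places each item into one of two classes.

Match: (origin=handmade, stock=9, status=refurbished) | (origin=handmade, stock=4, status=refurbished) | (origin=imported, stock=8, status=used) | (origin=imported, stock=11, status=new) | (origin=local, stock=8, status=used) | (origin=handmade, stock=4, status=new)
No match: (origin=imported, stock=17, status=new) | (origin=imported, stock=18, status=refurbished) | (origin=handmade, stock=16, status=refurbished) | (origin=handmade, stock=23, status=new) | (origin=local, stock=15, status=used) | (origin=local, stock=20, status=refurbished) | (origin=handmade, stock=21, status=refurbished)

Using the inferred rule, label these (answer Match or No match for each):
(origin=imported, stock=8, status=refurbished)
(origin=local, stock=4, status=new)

Match, Match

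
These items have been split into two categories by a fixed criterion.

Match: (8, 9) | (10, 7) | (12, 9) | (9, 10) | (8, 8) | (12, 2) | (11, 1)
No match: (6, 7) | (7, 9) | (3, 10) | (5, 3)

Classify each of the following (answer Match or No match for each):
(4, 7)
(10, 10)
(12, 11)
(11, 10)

The common property of the 'Match' items is: first ≥ 8. No 'No match' item has it.
No match: (4, 7), since first 4. Match: (10, 10), since first 10. Match: (12, 11), since first 12. Match: (11, 10), since first 11.

No match, Match, Match, Match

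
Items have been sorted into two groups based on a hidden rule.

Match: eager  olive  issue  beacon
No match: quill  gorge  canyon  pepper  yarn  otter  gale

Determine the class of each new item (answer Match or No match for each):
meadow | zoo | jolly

The rule appears to be: has ≥ 3 vowels.
meadow — 3 vowels, hence Match.
zoo — 2 vowels, hence No match.
jolly — 1 vowel, hence No match.

Match, No match, No match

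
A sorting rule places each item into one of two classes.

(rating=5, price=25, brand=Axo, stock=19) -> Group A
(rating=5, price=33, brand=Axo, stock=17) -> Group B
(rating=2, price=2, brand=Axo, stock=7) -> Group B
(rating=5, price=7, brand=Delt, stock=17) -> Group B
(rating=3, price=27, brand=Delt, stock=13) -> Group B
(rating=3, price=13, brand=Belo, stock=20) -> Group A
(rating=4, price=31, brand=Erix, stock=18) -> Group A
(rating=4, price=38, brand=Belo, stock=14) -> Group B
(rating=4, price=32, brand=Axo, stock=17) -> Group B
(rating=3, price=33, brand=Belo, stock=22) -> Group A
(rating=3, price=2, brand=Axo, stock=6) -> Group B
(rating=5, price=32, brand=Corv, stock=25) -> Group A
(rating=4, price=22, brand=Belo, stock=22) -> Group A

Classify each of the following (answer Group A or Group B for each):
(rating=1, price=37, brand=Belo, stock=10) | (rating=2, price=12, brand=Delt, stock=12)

Group B, Group B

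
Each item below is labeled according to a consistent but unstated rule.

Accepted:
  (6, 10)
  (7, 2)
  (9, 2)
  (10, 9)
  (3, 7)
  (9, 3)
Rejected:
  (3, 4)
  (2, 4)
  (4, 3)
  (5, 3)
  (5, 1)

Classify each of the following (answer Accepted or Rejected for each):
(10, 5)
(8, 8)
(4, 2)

Accepted, Accepted, Rejected

The common property of the 'Accepted' items is: sum ≥ 9. No 'Rejected' item has it.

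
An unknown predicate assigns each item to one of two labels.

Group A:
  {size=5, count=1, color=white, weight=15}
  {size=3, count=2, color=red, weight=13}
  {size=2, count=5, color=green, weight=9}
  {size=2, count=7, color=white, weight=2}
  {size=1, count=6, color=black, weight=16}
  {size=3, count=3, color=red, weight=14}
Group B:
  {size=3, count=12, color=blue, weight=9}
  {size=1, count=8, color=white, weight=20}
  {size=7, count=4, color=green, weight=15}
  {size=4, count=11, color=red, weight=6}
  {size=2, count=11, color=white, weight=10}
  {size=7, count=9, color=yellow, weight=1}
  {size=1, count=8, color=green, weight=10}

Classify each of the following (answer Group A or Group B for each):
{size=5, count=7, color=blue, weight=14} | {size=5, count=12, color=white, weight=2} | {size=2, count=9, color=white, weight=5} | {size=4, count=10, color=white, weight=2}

The simplest hypothesis consistent with all the labels is: count ≤ 7 AND size ≤ 5.

Group A, Group B, Group B, Group B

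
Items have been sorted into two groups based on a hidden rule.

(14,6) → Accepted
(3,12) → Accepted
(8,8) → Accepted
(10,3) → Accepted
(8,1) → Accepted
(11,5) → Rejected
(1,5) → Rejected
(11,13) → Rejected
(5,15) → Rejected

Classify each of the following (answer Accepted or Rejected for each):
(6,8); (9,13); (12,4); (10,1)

Accepted, Rejected, Accepted, Accepted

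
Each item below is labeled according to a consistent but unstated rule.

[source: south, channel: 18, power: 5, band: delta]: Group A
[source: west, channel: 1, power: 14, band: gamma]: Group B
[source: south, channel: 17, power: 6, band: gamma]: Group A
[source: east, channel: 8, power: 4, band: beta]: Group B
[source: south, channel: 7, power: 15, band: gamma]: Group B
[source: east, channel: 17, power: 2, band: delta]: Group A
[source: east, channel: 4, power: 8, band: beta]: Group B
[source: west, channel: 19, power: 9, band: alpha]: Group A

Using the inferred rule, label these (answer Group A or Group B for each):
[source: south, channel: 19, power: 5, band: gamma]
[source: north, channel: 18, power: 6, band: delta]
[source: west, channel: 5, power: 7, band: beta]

Group A, Group A, Group B

The distinguishing property — channel ≥ 17 — holds for all the 'Group A' cases and none of the 'Group B' cases.
[source: south, channel: 19, power: 5, band: gamma]: channel = 19, passes → Group A. [source: north, channel: 18, power: 6, band: delta]: channel = 18, passes → Group A. [source: west, channel: 5, power: 7, band: beta]: channel = 5, fails the rule → Group B.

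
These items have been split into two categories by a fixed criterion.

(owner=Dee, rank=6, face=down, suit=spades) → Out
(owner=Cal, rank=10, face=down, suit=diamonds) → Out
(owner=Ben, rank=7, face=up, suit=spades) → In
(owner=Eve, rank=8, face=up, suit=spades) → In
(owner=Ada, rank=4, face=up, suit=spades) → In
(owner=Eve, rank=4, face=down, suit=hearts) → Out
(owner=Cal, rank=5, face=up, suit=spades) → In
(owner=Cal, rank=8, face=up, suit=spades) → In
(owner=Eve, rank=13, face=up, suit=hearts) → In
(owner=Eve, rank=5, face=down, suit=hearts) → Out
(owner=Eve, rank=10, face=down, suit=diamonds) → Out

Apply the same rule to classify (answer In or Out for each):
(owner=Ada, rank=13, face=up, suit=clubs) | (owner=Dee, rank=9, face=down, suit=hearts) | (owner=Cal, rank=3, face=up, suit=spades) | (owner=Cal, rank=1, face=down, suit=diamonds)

'In' ⟺ face is up.
(owner=Ada, rank=13, face=up, suit=clubs): face is up, meets the rule → In. (owner=Dee, rank=9, face=down, suit=hearts): face is down, doesn't match → Out. (owner=Cal, rank=3, face=up, suit=spades): face is up, meets the rule → In. (owner=Cal, rank=1, face=down, suit=diamonds): face is down, doesn't match → Out.

In, Out, In, Out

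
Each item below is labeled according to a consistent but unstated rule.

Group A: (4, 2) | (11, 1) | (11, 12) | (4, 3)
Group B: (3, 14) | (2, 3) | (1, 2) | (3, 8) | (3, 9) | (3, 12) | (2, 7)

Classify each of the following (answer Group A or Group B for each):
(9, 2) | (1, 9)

Group A, Group B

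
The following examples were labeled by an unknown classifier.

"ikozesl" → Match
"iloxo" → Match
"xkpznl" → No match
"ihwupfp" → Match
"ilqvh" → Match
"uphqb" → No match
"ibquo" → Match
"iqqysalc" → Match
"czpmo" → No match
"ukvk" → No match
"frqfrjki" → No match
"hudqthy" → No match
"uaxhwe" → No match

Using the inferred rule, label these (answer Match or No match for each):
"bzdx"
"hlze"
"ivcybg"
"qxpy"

Looking at the examples, the only property every 'Match' case has and every 'No match' case lacks is: starts with 'i'.
"bzdx" → starts with 'b' → No match.
"hlze" → starts with 'h' → No match.
"ivcybg" → starts with 'i' → Match.
"qxpy" → starts with 'q' → No match.

No match, No match, Match, No match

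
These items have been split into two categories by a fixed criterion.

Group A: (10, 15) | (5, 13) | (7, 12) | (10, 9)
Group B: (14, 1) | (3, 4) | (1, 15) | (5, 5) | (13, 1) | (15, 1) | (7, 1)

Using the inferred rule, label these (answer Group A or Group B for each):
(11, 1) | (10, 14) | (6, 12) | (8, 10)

The rule appears to be: sum ≥ 18.
(11, 1): 11+1 = 12, does not satisfy this → Group B.
(10, 14): 10+14 = 24, passes → Group A.
(6, 12): 6+12 = 18, passes → Group A.
(8, 10): 8+10 = 18, passes → Group A.

Group B, Group A, Group A, Group A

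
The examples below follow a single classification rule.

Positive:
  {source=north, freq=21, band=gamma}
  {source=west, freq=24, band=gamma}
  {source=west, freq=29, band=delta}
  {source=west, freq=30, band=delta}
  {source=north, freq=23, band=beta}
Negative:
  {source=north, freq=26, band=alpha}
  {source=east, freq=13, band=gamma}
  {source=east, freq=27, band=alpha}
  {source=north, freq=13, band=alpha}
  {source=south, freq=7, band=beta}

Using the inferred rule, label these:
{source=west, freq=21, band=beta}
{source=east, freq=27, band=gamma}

One predicate separates the groups cleanly: band is not alpha AND freq ≥ 21.
Positive: {source=west, freq=21, band=beta}, since band is beta, freq = 21.
Positive: {source=east, freq=27, band=gamma}, since band is gamma, freq = 27.

Positive, Positive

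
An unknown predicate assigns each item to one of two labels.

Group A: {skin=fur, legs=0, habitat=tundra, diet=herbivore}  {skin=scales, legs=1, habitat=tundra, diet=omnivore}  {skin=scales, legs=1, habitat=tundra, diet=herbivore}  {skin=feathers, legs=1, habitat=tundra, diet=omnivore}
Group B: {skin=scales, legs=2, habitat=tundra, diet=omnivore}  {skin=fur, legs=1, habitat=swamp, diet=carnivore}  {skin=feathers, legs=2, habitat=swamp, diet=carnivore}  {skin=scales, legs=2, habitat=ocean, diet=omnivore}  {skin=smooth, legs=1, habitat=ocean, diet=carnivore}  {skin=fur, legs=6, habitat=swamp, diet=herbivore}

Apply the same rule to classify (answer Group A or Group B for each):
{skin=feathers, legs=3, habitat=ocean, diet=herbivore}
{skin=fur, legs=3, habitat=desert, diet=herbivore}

One predicate separates the groups cleanly: habitat is tundra AND legs ≤ 1.
{skin=feathers, legs=3, habitat=ocean, diet=herbivore} → habitat is ocean, legs = 3 → Group B. {skin=fur, legs=3, habitat=desert, diet=herbivore} → habitat is desert, legs = 3 → Group B.

Group B, Group B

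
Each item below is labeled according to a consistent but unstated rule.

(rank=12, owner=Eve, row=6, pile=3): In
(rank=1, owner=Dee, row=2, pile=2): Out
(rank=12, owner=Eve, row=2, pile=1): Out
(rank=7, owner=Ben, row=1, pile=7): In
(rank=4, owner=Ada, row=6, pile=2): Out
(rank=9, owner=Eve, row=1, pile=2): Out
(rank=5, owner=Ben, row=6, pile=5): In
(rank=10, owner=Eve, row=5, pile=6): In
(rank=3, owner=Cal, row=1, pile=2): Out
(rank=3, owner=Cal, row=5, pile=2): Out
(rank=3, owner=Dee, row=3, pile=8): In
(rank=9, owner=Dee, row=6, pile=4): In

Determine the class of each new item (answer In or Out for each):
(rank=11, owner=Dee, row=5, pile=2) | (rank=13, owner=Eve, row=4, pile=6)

Out, In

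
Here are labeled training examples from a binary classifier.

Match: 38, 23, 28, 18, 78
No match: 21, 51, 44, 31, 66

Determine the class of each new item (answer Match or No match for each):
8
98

Comparing the two groups points to one rule — ≡ 3 (mod 5).
8: 8 mod 5 = 3 — has this property, so Match. 98: 98 mod 5 = 3 — has this property, so Match.

Match, Match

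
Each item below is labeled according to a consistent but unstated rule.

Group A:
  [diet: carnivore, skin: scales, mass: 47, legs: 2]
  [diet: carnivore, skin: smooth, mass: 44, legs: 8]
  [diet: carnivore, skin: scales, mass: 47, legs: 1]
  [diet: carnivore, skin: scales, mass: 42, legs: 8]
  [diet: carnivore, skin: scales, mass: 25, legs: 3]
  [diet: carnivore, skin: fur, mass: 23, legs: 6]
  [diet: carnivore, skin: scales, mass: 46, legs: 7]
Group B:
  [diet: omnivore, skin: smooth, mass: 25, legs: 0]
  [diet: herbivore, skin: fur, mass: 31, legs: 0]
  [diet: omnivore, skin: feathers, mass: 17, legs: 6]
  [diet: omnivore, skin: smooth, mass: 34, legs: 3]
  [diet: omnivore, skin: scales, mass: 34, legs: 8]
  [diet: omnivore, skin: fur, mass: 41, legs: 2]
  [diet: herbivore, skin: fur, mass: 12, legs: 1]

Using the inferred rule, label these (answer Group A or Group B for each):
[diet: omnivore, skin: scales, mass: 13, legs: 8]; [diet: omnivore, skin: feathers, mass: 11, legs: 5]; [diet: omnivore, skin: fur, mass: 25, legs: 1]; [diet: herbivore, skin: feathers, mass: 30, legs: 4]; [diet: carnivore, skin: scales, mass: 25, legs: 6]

Group B, Group B, Group B, Group B, Group A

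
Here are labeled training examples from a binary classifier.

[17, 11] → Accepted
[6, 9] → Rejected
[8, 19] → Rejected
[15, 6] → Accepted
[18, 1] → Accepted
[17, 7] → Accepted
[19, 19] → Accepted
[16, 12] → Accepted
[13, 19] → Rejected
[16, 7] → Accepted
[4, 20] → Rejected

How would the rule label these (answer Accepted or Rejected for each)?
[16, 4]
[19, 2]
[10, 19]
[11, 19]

Accepted, Accepted, Rejected, Rejected

A rule that fits every label: first ≥ 15 — true of each 'Accepted' example, false of each 'Rejected' one.
[16, 4] — first 16, hence Accepted.
[19, 2] — first 19, hence Accepted.
[10, 19] — first 10, hence Rejected.
[11, 19] — first 11, hence Rejected.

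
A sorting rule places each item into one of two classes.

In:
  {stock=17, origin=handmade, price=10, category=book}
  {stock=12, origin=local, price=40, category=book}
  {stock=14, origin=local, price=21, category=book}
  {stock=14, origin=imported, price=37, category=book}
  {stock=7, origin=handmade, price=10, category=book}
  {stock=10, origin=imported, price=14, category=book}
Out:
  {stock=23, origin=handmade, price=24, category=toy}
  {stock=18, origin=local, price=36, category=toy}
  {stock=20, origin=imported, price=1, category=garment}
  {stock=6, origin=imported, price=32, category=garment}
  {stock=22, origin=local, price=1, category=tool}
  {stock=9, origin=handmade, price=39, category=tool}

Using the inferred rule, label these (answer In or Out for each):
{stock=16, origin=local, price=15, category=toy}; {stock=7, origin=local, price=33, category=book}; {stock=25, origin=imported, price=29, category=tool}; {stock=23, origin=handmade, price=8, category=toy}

Out, In, Out, Out

Rule: category is book. This holds for each 'In' example and fails for each 'Out' one.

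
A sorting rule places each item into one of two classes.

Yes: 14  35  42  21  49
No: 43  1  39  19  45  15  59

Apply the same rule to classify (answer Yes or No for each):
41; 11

No, No

Comparing the two groups points to one rule — multiple of 7.
41 → 41 = 7·5 + 6 → No. 11 → 11 = 7·1 + 4 → No.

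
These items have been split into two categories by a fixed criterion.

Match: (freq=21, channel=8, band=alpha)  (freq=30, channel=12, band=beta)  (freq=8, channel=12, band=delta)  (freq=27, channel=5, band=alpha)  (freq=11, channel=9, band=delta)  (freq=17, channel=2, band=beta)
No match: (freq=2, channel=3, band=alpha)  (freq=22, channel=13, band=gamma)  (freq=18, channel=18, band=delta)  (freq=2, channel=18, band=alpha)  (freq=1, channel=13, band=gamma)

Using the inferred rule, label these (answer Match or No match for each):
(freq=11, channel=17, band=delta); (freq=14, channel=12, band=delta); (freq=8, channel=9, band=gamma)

No match, Match, Match

A rule that fits every label: channel ≤ 12 AND freq ≥ 8 — true of each 'Match' example, false of each 'No match' one.
(freq=11, channel=17, band=delta): channel = 17, freq = 11 — fails this test, so No match. (freq=14, channel=12, band=delta): channel = 12, freq = 14 — satisfies this, so Match. (freq=8, channel=9, band=gamma): channel = 9, freq = 8 — satisfies this, so Match.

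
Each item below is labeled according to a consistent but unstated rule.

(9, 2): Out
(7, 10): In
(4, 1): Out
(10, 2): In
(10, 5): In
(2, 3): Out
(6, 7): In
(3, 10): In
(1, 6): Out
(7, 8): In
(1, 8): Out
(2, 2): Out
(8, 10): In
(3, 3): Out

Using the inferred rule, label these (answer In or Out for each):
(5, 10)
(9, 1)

In, Out

Rule: sum ≥ 12. This holds for each 'In' example and fails for each 'Out' one.
(5, 10) → 5+10 = 15 → In. (9, 1) → 9+1 = 10 → Out.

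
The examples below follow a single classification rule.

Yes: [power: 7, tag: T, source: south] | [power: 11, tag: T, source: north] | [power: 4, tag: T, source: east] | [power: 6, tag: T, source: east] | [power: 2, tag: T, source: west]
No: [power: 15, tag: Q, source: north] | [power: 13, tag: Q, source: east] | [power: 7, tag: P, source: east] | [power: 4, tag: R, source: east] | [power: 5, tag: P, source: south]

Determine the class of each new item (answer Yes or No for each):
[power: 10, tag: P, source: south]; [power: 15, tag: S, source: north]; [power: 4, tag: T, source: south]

No, No, Yes

The classifier is using: tag is T.
No: [power: 10, tag: P, source: south], since tag is P. No: [power: 15, tag: S, source: north], since tag is S. Yes: [power: 4, tag: T, source: south], since tag is T.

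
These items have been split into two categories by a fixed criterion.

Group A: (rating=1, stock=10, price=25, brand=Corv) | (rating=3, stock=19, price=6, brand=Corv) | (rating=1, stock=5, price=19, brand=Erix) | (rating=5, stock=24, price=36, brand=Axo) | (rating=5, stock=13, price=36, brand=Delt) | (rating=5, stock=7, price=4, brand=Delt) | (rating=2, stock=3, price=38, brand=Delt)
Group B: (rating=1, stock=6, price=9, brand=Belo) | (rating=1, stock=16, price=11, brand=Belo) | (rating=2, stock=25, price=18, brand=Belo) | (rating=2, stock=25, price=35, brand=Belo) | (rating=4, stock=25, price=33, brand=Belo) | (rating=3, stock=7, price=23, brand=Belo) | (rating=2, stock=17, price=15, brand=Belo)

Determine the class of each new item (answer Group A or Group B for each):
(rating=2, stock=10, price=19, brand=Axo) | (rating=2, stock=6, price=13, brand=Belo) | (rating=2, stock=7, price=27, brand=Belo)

The pattern is that an item is 'Group A' exactly when: brand is not Belo.
(rating=2, stock=10, price=19, brand=Axo): brand is Axo — satisfies this, so Group A.
(rating=2, stock=6, price=13, brand=Belo): brand is Belo — fails the rule, so Group B.
(rating=2, stock=7, price=27, brand=Belo): brand is Belo — fails the rule, so Group B.

Group A, Group B, Group B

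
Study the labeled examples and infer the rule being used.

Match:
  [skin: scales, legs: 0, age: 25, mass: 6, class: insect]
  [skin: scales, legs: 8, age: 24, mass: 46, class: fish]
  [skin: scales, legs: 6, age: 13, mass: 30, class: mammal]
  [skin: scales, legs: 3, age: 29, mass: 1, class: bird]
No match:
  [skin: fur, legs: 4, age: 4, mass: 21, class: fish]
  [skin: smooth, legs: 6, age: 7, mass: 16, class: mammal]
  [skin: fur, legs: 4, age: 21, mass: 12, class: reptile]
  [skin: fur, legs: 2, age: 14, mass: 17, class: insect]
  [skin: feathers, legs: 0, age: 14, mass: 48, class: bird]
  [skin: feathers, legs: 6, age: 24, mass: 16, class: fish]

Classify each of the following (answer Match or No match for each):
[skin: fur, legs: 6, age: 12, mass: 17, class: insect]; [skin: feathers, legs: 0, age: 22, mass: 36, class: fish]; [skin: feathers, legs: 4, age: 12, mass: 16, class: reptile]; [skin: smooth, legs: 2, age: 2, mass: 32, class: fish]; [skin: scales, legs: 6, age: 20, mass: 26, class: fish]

The pattern is that an item is 'Match' exactly when: skin is scales.
[skin: fur, legs: 6, age: 12, mass: 17, class: insect]: skin is fur, doesn't match → No match. [skin: feathers, legs: 0, age: 22, mass: 36, class: fish]: skin is feathers, doesn't match → No match. [skin: feathers, legs: 4, age: 12, mass: 16, class: reptile]: skin is feathers, doesn't match → No match. [skin: smooth, legs: 2, age: 2, mass: 32, class: fish]: skin is smooth, doesn't match → No match. [skin: scales, legs: 6, age: 20, mass: 26, class: fish]: skin is scales, passes → Match.

No match, No match, No match, No match, Match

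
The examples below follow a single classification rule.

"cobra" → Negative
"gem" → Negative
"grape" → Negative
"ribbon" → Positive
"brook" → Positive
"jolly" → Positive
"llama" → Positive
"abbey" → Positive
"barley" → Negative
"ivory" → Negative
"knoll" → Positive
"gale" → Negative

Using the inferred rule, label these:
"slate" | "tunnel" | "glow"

Negative, Positive, Negative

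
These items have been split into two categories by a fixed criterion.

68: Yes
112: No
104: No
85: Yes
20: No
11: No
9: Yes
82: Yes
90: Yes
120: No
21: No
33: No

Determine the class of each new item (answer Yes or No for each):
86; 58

The common property of the 'Yes' items is: digit sum ≥ 7. No 'No' item has it.
86: digit sum 8+6 = 14 — checks out, so Yes. 58: digit sum 5+8 = 13 — checks out, so Yes.

Yes, Yes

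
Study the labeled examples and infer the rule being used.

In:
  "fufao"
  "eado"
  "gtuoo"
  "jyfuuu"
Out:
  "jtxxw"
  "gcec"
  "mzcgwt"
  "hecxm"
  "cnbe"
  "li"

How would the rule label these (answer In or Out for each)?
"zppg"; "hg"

All 'In' examples share one property — has ≥ 2 vowels — and every 'Out' example lacks it.
"zppg": 0 vowels, doesn't match → Out.
"hg": 0 vowels, doesn't match → Out.

Out, Out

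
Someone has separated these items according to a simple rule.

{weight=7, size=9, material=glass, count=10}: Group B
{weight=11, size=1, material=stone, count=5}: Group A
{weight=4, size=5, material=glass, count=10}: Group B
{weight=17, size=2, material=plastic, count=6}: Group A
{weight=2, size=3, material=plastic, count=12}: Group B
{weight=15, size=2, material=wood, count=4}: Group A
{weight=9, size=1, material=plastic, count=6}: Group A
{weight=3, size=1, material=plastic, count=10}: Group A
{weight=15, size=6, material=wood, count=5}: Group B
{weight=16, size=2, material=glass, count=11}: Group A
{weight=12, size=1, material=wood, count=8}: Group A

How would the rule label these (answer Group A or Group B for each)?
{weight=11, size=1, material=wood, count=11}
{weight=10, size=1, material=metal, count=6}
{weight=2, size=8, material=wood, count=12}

Every 'Group A' example satisfies: size ≤ 2. None of the 'Group B' examples do.
Group A: {weight=11, size=1, material=wood, count=11}, since size = 1.
Group A: {weight=10, size=1, material=metal, count=6}, since size = 1.
Group B: {weight=2, size=8, material=wood, count=12}, since size = 8.

Group A, Group A, Group B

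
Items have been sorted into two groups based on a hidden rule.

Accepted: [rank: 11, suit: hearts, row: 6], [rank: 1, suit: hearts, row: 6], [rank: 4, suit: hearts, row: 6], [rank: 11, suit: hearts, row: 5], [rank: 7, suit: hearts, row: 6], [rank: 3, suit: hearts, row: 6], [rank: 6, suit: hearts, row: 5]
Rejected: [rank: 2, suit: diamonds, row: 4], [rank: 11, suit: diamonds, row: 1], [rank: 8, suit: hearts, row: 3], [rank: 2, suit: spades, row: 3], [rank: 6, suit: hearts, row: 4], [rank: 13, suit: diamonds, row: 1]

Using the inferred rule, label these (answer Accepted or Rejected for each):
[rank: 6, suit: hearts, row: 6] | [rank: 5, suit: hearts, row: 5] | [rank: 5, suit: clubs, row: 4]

The distinguishing property — row ≥ 5 — holds for all the 'Accepted' cases and none of the 'Rejected' cases.

Accepted, Accepted, Rejected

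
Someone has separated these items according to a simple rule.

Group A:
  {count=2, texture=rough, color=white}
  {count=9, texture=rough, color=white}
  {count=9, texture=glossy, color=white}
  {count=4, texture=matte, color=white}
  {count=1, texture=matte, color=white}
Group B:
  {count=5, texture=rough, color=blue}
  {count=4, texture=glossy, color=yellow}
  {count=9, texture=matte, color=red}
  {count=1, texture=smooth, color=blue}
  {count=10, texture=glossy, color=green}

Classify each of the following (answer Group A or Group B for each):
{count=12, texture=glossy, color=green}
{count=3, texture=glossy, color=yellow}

Group B, Group B

The classifier is using: color is white.
{count=12, texture=glossy, color=green}: color is green, fails the rule → Group B.
{count=3, texture=glossy, color=yellow}: color is yellow, fails the rule → Group B.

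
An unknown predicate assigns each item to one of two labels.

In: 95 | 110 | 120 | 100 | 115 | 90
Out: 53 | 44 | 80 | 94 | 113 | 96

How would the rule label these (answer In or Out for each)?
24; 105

The rule appears to be: multiple of 5 AND at least 90.
24: 24 = 5·4 + 4, 24 < 90 — does not satisfy this, so Out. 105: 105 = 5·21, 105 ≥ 90 — satisfies this, so In.

Out, In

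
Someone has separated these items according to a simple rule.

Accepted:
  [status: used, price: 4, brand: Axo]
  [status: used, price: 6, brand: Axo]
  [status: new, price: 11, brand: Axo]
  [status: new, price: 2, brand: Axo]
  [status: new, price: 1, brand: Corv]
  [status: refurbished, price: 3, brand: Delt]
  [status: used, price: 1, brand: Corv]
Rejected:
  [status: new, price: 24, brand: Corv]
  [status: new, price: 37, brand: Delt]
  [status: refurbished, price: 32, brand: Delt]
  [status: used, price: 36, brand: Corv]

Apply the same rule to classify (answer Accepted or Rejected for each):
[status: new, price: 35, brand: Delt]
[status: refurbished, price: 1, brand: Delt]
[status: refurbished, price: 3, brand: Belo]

Rejected, Accepted, Accepted

A rule that fits every label: price ≤ 11 — true of each 'Accepted' example, false of each 'Rejected' one.
[status: new, price: 35, brand: Delt]: price = 35, fails this test → Rejected. [status: refurbished, price: 1, brand: Delt]: price = 1, matches → Accepted. [status: refurbished, price: 3, brand: Belo]: price = 3, matches → Accepted.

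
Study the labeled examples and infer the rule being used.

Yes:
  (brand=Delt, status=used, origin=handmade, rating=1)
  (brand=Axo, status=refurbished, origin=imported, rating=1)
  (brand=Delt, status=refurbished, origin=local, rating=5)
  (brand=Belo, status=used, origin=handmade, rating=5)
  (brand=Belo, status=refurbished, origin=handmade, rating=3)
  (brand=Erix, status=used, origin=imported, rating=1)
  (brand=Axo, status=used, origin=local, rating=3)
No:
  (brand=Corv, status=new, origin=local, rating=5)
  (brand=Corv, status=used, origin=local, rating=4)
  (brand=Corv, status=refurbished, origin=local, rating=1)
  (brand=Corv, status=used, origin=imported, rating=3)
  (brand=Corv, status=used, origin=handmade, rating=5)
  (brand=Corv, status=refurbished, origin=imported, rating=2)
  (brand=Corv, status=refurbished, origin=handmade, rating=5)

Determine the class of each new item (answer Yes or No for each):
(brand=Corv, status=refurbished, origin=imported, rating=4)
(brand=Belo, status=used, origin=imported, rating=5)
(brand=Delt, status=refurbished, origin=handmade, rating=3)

No, Yes, Yes

The simplest hypothesis consistent with all the labels is: brand is not Corv.
(brand=Corv, status=refurbished, origin=imported, rating=4) — brand is Corv, hence No.
(brand=Belo, status=used, origin=imported, rating=5) — brand is Belo, hence Yes.
(brand=Delt, status=refurbished, origin=handmade, rating=3) — brand is Delt, hence Yes.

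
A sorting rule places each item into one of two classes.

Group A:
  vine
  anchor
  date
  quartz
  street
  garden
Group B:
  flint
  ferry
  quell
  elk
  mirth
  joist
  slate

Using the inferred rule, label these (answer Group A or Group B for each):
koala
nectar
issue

Group B, Group A, Group B

Comparing the two groups points to one rule — even length.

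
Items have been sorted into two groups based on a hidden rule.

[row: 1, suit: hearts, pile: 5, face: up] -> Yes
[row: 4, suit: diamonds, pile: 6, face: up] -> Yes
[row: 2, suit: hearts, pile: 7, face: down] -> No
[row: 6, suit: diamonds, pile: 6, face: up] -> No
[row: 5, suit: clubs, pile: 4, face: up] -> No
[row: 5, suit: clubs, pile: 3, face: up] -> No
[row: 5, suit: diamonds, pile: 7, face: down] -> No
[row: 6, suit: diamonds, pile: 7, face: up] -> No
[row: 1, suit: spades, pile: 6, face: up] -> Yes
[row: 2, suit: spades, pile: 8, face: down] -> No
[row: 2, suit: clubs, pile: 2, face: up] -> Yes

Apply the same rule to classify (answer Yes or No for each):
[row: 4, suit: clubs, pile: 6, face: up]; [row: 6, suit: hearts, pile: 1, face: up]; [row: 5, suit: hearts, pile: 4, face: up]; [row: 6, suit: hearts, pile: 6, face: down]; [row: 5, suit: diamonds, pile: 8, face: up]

Yes, No, No, No, No

All 'Yes' examples share one property — face is up AND row ≤ 4 — and every 'No' example lacks it.
[row: 4, suit: clubs, pile: 6, face: up]: Yes (face is up, row = 4). [row: 6, suit: hearts, pile: 1, face: up]: No (face is up, row = 6). [row: 5, suit: hearts, pile: 4, face: up]: No (face is up, row = 5). [row: 6, suit: hearts, pile: 6, face: down]: No (face is down, row = 6). [row: 5, suit: diamonds, pile: 8, face: up]: No (face is up, row = 5).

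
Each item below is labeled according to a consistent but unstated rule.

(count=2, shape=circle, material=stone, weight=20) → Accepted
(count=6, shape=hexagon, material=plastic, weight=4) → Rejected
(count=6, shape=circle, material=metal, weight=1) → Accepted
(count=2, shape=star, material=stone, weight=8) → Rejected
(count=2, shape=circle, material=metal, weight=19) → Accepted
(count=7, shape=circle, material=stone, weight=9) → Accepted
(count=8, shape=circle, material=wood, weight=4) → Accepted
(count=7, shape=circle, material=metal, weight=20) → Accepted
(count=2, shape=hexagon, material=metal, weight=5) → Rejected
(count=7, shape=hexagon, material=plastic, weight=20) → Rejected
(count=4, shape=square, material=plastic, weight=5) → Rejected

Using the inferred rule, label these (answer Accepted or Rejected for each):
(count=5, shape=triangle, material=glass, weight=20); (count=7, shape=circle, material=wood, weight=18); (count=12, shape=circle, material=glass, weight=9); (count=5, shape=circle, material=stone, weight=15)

Rejected, Accepted, Accepted, Accepted

The rule appears to be: shape is circle.
(count=5, shape=triangle, material=glass, weight=20) — shape is triangle, hence Rejected. (count=7, shape=circle, material=wood, weight=18) — shape is circle, hence Accepted. (count=12, shape=circle, material=glass, weight=9) — shape is circle, hence Accepted. (count=5, shape=circle, material=stone, weight=15) — shape is circle, hence Accepted.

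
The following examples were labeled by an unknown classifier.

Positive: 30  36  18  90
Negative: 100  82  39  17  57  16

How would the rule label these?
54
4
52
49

Positive, Negative, Negative, Negative

Comparing the two groups points to one rule — multiple of 6.
Positive: 54, since 54 = 6·9.
Negative: 4, since 4 = 6·0 + 4.
Negative: 52, since 52 = 6·8 + 4.
Negative: 49, since 49 = 6·8 + 1.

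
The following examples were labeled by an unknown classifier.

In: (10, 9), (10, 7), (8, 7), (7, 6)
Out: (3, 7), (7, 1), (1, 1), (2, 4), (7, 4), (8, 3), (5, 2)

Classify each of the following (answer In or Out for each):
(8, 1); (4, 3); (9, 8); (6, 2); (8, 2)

The pattern is that an item is 'In' exactly when: sum ≥ 13.
(8, 1): 8+1 = 9 — fails the rule, so Out. (4, 3): 4+3 = 7 — fails the rule, so Out. (9, 8): 9+8 = 17 — satisfies this, so In. (6, 2): 6+2 = 8 — fails the rule, so Out. (8, 2): 8+2 = 10 — fails the rule, so Out.

Out, Out, In, Out, Out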